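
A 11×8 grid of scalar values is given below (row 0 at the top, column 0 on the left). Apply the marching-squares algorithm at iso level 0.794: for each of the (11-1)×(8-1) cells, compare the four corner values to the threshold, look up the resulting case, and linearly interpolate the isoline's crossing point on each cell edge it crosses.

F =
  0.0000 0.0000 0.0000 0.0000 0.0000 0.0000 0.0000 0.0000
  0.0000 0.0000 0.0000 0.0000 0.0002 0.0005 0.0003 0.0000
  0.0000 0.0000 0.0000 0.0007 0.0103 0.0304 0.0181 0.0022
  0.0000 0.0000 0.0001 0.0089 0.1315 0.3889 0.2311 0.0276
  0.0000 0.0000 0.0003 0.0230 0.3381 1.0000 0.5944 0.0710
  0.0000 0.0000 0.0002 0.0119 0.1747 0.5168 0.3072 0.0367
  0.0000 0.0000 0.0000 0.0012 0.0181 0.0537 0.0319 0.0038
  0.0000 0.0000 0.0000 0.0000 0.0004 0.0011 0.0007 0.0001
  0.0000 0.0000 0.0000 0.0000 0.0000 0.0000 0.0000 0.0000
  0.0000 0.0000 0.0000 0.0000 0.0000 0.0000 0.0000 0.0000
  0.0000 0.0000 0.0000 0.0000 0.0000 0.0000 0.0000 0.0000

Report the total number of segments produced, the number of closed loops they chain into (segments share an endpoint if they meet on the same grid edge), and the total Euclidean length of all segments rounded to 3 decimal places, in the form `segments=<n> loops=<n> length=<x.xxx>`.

cell (3,4): code 0100 → (3.663,5.000)–(4.000,4.689)
cell (3,5): code 1000 → (4.000,5.508)–(3.663,5.000)
cell (4,4): code 0010 → (4.000,4.689)–(4.426,5.000)
cell (4,5): code 0001 → (4.426,5.000)–(4.000,5.508)
total: 4 segments, chained into 1 closed loop(s), length Σ = 2.259318

segments=4 loops=1 length=2.259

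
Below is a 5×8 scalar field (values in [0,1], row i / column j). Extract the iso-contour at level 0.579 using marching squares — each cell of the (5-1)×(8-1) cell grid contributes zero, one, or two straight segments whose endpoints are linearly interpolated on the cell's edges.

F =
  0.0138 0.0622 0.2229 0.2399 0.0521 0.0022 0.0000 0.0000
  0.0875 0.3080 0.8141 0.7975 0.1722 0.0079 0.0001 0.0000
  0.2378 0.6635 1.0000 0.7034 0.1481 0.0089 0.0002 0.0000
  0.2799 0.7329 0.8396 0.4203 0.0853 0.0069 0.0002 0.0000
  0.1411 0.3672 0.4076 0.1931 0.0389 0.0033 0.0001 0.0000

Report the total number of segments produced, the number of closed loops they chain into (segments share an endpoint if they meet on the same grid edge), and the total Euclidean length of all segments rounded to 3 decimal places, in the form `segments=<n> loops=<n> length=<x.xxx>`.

segments=12 loops=1 length=8.989

cell (0,1): code 0100 → (0.602,2.000)–(1.000,1.535)
cell (0,2): code 1100 → (0.608,3.000)–(0.602,2.000)
cell (0,3): code 1000 → (1.000,3.349)–(0.608,3.000)
cell (1,0): code 0100 → (1.762,1.000)–(2.000,0.802)
cell (1,1): code 1110 → (1.000,1.535)–(1.762,1.000)
cell (1,3): code 1001 → (2.000,3.224)–(1.000,3.349)
cell (2,0): code 0110 → (2.000,0.802)–(3.000,0.660)
cell (2,2): code 1011 → (3.000,2.622)–(2.439,3.000)
cell (2,3): code 0001 → (2.439,3.000)–(2.000,3.224)
cell (3,0): code 0010 → (3.000,0.660)–(3.421,1.000)
cell (3,1): code 0011 → (3.421,1.000)–(3.603,2.000)
cell (3,2): code 0001 → (3.603,2.000)–(3.000,2.622)
total: 12 segments, chained into 1 closed loop(s), length Σ = 8.988656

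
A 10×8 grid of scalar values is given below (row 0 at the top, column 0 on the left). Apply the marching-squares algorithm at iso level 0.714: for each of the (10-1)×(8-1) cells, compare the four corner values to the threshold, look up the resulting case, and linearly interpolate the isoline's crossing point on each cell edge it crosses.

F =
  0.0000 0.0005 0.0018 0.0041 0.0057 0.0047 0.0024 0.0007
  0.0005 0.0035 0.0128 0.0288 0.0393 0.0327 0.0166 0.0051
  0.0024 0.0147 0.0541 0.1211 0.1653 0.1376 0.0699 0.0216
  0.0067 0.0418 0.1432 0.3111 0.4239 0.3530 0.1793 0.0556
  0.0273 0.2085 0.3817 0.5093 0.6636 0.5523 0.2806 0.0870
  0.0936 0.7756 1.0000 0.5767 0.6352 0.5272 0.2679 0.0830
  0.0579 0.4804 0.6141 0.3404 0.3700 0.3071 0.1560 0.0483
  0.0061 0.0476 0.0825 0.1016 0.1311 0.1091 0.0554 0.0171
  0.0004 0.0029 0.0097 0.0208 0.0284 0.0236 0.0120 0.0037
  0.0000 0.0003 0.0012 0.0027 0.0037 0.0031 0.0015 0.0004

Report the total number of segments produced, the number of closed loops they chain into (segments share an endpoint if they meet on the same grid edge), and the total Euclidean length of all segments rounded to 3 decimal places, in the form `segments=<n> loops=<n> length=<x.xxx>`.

segments=6 loops=1 length=4.384

cell (4,0): code 0100 → (4.891,1.000)–(5.000,0.910)
cell (4,1): code 1100 → (4.537,2.000)–(4.891,1.000)
cell (4,2): code 1000 → (5.000,2.676)–(4.537,2.000)
cell (5,0): code 0010 → (5.000,0.910)–(5.209,1.000)
cell (5,1): code 0011 → (5.209,1.000)–(5.741,2.000)
cell (5,2): code 0001 → (5.741,2.000)–(5.000,2.676)
total: 6 segments, chained into 1 closed loop(s), length Σ = 4.384047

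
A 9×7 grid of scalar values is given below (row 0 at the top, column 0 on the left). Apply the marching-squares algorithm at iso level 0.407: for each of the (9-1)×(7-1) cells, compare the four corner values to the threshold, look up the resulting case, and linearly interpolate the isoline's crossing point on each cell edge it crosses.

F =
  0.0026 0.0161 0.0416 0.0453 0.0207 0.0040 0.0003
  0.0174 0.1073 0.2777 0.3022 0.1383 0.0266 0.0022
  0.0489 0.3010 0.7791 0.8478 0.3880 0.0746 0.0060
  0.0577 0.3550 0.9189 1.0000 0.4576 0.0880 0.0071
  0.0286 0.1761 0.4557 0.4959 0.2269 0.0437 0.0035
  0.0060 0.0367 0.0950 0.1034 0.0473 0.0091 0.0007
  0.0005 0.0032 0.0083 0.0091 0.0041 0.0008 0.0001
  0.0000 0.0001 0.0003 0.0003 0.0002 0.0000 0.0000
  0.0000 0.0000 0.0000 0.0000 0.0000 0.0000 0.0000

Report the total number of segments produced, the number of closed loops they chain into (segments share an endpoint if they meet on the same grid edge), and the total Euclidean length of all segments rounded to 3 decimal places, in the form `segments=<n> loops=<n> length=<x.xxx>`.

cell (1,1): code 0100 → (1.258,2.000)–(2.000,1.222)
cell (1,2): code 1100 → (1.192,3.000)–(1.258,2.000)
cell (1,3): code 1000 → (2.000,3.959)–(1.192,3.000)
cell (2,1): code 0110 → (2.000,1.222)–(3.000,1.092)
cell (2,3): code 1101 → (2.273,4.000)–(2.000,3.959)
cell (2,4): code 1000 → (3.000,4.137)–(2.273,4.000)
cell (3,1): code 0110 → (3.000,1.092)–(4.000,1.826)
cell (3,3): code 1011 → (4.000,3.330)–(3.219,4.000)
cell (3,4): code 0001 → (3.219,4.000)–(3.000,4.137)
cell (4,1): code 0010 → (4.000,1.826)–(4.135,2.000)
cell (4,2): code 0011 → (4.135,2.000)–(4.226,3.000)
cell (4,3): code 0001 → (4.226,3.000)–(4.000,3.330)
total: 12 segments, chained into 1 closed loop(s), length Σ = 9.507943

segments=12 loops=1 length=9.508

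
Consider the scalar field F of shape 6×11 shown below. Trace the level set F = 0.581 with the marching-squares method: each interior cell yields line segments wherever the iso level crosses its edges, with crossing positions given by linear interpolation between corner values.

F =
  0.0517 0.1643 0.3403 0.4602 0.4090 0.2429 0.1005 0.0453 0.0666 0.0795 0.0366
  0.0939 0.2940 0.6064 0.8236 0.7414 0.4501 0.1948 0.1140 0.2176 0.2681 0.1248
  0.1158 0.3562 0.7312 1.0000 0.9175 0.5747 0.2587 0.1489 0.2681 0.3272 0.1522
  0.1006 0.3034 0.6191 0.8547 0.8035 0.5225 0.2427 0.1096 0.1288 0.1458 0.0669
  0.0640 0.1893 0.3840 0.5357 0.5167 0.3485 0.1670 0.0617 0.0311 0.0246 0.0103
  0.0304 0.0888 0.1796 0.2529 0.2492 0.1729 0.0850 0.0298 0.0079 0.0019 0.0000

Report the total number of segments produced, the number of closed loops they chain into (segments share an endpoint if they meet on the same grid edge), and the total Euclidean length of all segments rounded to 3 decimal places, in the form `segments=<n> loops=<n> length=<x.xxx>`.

cell (0,1): code 0100 → (0.905,2.000)–(1.000,1.919)
cell (0,2): code 1100 → (0.332,3.000)–(0.905,2.000)
cell (0,3): code 1100 → (0.517,4.000)–(0.332,3.000)
cell (0,4): code 1000 → (1.000,4.551)–(0.517,4.000)
cell (1,1): code 0110 → (1.000,1.919)–(2.000,1.599)
cell (1,4): code 1001 → (2.000,4.982)–(1.000,4.551)
cell (2,1): code 0110 → (2.000,1.599)–(3.000,1.879)
cell (2,4): code 1001 → (3.000,4.792)–(2.000,4.982)
cell (3,1): code 0010 → (3.000,1.879)–(3.162,2.000)
cell (3,2): code 0011 → (3.162,2.000)–(3.858,3.000)
cell (3,3): code 0011 → (3.858,3.000)–(3.776,4.000)
cell (3,4): code 0001 → (3.776,4.000)–(3.000,4.792)
total: 12 segments, chained into 1 closed loop(s), length Σ = 10.753821

segments=12 loops=1 length=10.754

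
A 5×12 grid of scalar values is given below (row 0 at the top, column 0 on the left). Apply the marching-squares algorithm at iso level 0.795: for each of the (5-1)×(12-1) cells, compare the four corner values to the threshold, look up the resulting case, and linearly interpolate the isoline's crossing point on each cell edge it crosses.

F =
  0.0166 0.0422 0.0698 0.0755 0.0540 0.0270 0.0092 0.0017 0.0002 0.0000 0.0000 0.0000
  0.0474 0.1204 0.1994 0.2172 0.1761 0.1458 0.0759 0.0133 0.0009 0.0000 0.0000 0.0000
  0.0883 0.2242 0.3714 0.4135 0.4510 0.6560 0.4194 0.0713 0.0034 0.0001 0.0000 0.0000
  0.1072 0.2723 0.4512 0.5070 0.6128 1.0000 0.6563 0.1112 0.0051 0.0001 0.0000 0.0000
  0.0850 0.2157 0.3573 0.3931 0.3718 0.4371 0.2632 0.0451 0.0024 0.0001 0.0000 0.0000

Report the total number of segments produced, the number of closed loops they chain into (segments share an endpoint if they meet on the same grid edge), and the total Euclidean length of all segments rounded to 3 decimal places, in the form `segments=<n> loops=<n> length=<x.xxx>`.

segments=4 loops=1 length=2.982

cell (2,4): code 0100 → (2.404,5.000)–(3.000,4.471)
cell (2,5): code 1000 → (3.000,5.596)–(2.404,5.000)
cell (3,4): code 0010 → (3.000,4.471)–(3.364,5.000)
cell (3,5): code 0001 → (3.364,5.000)–(3.000,5.596)
total: 4 segments, chained into 1 closed loop(s), length Σ = 2.981736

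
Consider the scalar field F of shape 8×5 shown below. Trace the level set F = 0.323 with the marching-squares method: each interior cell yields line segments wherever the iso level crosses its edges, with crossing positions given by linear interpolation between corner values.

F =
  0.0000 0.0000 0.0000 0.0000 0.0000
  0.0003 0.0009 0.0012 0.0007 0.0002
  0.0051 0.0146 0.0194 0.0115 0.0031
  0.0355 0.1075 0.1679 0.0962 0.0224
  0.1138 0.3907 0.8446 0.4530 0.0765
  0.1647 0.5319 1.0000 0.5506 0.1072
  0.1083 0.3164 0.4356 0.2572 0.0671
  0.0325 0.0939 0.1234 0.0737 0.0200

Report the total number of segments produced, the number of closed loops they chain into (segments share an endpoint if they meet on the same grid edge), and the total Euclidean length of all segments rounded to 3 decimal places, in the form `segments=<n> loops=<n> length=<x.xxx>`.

segments=12 loops=1 length=9.408

cell (3,0): code 0100 → (3.761,1.000)–(4.000,0.756)
cell (3,1): code 1100 → (3.229,2.000)–(3.761,1.000)
cell (3,2): code 1100 → (3.636,3.000)–(3.229,2.000)
cell (3,3): code 1000 → (4.000,3.345)–(3.636,3.000)
cell (4,0): code 0110 → (4.000,0.756)–(5.000,0.431)
cell (4,3): code 1001 → (5.000,3.513)–(4.000,3.345)
cell (5,0): code 0010 → (5.000,0.431)–(5.969,1.000)
cell (5,1): code 0111 → (5.969,1.000)–(6.000,1.055)
cell (5,2): code 1011 → (6.000,2.631)–(5.776,3.000)
cell (5,3): code 0001 → (5.776,3.000)–(5.000,3.513)
cell (6,1): code 0010 → (6.000,1.055)–(6.361,2.000)
cell (6,2): code 0001 → (6.361,2.000)–(6.000,2.631)
total: 12 segments, chained into 1 closed loop(s), length Σ = 9.408456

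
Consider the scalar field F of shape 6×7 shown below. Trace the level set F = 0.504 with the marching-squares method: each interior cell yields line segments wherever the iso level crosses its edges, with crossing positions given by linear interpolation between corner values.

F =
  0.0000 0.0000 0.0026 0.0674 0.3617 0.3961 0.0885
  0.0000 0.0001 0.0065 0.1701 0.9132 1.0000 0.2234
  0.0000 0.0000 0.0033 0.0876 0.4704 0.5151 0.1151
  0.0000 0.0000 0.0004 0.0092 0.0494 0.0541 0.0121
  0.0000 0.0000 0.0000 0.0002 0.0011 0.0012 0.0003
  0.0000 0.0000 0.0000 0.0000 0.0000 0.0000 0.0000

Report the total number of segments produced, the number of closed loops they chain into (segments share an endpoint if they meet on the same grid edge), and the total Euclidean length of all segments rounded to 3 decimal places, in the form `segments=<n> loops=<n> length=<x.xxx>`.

segments=8 loops=1 length=6.257

cell (0,3): code 0100 → (0.258,4.000)–(1.000,3.449)
cell (0,4): code 1100 → (0.179,5.000)–(0.258,4.000)
cell (0,5): code 1000 → (1.000,5.639)–(0.179,5.000)
cell (1,3): code 0010 → (1.000,3.449)–(1.924,4.000)
cell (1,4): code 0111 → (1.924,4.000)–(2.000,4.752)
cell (1,5): code 1001 → (2.000,5.028)–(1.000,5.639)
cell (2,4): code 0010 → (2.000,4.752)–(2.024,5.000)
cell (2,5): code 0001 → (2.024,5.000)–(2.000,5.028)
total: 8 segments, chained into 1 closed loop(s), length Σ = 6.256888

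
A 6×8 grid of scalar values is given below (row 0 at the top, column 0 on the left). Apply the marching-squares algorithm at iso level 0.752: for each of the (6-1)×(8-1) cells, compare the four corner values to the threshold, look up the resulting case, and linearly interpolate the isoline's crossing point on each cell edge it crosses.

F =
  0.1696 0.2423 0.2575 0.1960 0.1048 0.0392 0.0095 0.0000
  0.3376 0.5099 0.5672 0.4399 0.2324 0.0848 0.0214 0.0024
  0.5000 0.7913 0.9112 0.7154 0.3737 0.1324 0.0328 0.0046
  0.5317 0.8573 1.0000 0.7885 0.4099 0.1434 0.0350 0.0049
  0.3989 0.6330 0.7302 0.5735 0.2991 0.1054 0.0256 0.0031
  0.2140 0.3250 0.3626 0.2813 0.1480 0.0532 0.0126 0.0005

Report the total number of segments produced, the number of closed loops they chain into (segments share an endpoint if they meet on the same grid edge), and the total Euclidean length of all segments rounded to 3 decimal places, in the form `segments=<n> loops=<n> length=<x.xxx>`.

segments=10 loops=1 length=7.353

cell (1,0): code 0100 → (1.860,1.000)–(2.000,0.865)
cell (1,1): code 1100 → (1.537,2.000)–(1.860,1.000)
cell (1,2): code 1000 → (2.000,2.813)–(1.537,2.000)
cell (2,0): code 0110 → (2.000,0.865)–(3.000,0.677)
cell (2,2): code 1101 → (2.501,3.000)–(2.000,2.813)
cell (2,3): code 1000 → (3.000,3.096)–(2.501,3.000)
cell (3,0): code 0010 → (3.000,0.677)–(3.469,1.000)
cell (3,1): code 0011 → (3.469,1.000)–(3.919,2.000)
cell (3,2): code 0011 → (3.919,2.000)–(3.170,3.000)
cell (3,3): code 0001 → (3.170,3.000)–(3.000,3.096)
total: 10 segments, chained into 1 closed loop(s), length Σ = 7.352676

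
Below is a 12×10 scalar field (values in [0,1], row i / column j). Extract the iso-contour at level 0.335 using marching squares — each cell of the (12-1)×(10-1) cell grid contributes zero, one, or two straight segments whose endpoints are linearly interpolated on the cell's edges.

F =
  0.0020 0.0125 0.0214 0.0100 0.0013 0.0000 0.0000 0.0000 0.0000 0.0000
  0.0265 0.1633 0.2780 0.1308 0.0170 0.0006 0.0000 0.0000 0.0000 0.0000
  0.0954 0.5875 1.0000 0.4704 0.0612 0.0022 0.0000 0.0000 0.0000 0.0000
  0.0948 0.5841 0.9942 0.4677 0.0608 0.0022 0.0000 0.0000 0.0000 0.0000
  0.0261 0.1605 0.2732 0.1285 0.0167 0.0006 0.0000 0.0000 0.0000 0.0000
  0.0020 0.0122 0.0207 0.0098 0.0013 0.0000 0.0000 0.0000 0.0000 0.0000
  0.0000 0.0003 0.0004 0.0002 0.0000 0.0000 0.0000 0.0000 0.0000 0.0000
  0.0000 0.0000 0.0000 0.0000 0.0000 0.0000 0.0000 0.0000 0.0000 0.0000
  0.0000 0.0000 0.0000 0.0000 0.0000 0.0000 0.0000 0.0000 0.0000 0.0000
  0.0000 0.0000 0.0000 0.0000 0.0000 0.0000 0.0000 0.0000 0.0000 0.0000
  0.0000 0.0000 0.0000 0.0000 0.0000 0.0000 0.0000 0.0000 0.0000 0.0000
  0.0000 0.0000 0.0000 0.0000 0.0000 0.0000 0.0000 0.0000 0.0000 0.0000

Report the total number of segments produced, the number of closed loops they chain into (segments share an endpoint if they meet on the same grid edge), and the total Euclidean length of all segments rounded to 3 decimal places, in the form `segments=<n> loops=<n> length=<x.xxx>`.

segments=10 loops=1 length=8.951

cell (1,0): code 0100 → (1.405,1.000)–(2.000,0.487)
cell (1,1): code 1100 → (1.079,2.000)–(1.405,1.000)
cell (1,2): code 1100 → (1.601,3.000)–(1.079,2.000)
cell (1,3): code 1000 → (2.000,3.331)–(1.601,3.000)
cell (2,0): code 0110 → (2.000,0.487)–(3.000,0.491)
cell (2,3): code 1001 → (3.000,3.326)–(2.000,3.331)
cell (3,0): code 0010 → (3.000,0.491)–(3.588,1.000)
cell (3,1): code 0011 → (3.588,1.000)–(3.914,2.000)
cell (3,2): code 0011 → (3.914,2.000)–(3.391,3.000)
cell (3,3): code 0001 → (3.391,3.000)–(3.000,3.326)
total: 10 segments, chained into 1 closed loop(s), length Σ = 8.951492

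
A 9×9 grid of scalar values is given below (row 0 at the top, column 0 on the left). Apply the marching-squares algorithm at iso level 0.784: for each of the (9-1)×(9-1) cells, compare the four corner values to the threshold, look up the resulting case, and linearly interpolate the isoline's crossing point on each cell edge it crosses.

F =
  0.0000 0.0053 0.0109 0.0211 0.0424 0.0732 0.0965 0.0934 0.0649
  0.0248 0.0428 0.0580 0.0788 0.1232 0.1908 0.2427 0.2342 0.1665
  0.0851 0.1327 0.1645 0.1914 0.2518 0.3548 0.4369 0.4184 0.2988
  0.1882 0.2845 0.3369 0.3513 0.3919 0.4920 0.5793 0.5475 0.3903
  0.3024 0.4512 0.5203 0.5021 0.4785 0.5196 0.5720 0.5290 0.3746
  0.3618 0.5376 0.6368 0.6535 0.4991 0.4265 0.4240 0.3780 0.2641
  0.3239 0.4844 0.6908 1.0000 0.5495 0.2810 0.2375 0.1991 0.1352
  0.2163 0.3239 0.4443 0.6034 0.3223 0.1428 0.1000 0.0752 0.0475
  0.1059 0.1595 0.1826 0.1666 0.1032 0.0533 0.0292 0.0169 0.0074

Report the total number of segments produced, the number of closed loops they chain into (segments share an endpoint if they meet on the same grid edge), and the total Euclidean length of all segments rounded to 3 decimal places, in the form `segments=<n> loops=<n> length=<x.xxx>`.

segments=4 loops=1 length=3.334

cell (5,2): code 0100 → (5.377,3.000)–(6.000,2.301)
cell (5,3): code 1000 → (6.000,3.479)–(5.377,3.000)
cell (6,2): code 0010 → (6.000,2.301)–(6.545,3.000)
cell (6,3): code 0001 → (6.545,3.000)–(6.000,3.479)
total: 4 segments, chained into 1 closed loop(s), length Σ = 3.334117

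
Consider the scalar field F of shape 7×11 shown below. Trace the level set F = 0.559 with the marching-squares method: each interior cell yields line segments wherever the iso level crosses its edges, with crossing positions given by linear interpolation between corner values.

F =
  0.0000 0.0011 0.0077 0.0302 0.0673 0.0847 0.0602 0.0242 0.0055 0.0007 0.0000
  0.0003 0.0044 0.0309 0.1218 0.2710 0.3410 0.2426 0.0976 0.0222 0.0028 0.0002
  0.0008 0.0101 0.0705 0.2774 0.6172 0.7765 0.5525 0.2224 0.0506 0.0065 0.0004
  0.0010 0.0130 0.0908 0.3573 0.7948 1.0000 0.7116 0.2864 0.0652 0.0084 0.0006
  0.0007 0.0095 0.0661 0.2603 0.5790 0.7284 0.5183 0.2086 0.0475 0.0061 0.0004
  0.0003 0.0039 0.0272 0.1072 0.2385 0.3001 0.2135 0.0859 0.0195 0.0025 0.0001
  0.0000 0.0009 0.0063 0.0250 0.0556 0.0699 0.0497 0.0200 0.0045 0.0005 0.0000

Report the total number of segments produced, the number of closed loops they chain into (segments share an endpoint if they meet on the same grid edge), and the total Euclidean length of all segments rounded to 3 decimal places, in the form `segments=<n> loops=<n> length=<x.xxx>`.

cell (1,3): code 0100 → (1.832,4.000)–(2.000,3.829)
cell (1,4): code 1100 → (1.501,5.000)–(1.832,4.000)
cell (1,5): code 1000 → (2.000,5.971)–(1.501,5.000)
cell (2,3): code 0110 → (2.000,3.829)–(3.000,3.461)
cell (2,5): code 1101 → (2.041,6.000)–(2.000,5.971)
cell (2,6): code 1000 → (3.000,6.359)–(2.041,6.000)
cell (3,3): code 0110 → (3.000,3.461)–(4.000,3.937)
cell (3,5): code 1011 → (4.000,5.806)–(3.789,6.000)
cell (3,6): code 0001 → (3.789,6.000)–(3.000,6.359)
cell (4,3): code 0010 → (4.000,3.937)–(4.059,4.000)
cell (4,4): code 0011 → (4.059,4.000)–(4.396,5.000)
cell (4,5): code 0001 → (4.396,5.000)–(4.000,5.806)
total: 12 segments, chained into 1 closed loop(s), length Σ = 8.825121

segments=12 loops=1 length=8.825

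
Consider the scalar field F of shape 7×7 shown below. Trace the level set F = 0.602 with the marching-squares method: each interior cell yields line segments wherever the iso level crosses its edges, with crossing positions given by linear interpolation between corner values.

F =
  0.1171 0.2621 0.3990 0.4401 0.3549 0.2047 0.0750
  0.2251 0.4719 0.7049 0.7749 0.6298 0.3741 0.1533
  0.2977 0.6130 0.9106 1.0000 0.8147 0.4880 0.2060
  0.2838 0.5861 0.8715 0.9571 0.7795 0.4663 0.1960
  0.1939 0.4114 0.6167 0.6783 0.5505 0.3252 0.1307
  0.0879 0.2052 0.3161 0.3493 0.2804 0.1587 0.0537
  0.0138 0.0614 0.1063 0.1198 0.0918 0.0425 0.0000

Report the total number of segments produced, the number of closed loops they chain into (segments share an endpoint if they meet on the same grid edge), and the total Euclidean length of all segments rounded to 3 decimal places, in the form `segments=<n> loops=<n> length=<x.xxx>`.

segments=16 loops=1 length=11.604

cell (0,1): code 0100 → (0.664,2.000)–(1.000,1.558)
cell (0,2): code 1100 → (0.484,3.000)–(0.664,2.000)
cell (0,3): code 1100 → (0.899,4.000)–(0.484,3.000)
cell (0,4): code 1000 → (1.000,4.109)–(0.899,4.000)
cell (1,0): code 0100 → (1.922,1.000)–(2.000,0.965)
cell (1,1): code 1110 → (1.000,1.558)–(1.922,1.000)
cell (1,4): code 1001 → (2.000,4.651)–(1.000,4.109)
cell (2,0): code 0010 → (2.000,0.965)–(2.409,1.000)
cell (2,1): code 0111 → (2.409,1.000)–(3.000,1.056)
cell (2,4): code 1001 → (3.000,4.567)–(2.000,4.651)
cell (3,1): code 0110 → (3.000,1.056)–(4.000,1.928)
cell (3,3): code 1011 → (4.000,3.597)–(3.775,4.000)
cell (3,4): code 0001 → (3.775,4.000)–(3.000,4.567)
cell (4,1): code 0010 → (4.000,1.928)–(4.049,2.000)
cell (4,2): code 0011 → (4.049,2.000)–(4.232,3.000)
cell (4,3): code 0001 → (4.232,3.000)–(4.000,3.597)
total: 16 segments, chained into 1 closed loop(s), length Σ = 11.603840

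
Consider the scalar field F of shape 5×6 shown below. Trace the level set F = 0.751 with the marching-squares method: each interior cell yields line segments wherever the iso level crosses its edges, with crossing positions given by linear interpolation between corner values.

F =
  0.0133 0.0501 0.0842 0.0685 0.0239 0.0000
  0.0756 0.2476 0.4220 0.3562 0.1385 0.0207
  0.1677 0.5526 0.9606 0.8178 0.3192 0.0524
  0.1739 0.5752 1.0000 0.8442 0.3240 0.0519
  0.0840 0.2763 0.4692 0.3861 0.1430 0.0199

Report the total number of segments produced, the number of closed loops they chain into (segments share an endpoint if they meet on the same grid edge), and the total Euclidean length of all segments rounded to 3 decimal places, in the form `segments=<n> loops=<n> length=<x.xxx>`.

cell (1,1): code 0100 → (1.611,2.000)–(2.000,1.486)
cell (1,2): code 1100 → (1.855,3.000)–(1.611,2.000)
cell (1,3): code 1000 → (2.000,3.134)–(1.855,3.000)
cell (2,1): code 0110 → (2.000,1.486)–(3.000,1.414)
cell (2,3): code 1001 → (3.000,3.179)–(2.000,3.134)
cell (3,1): code 0010 → (3.000,1.414)–(3.469,2.000)
cell (3,2): code 0011 → (3.469,2.000)–(3.203,3.000)
cell (3,3): code 0001 → (3.203,3.000)–(3.000,3.179)
total: 8 segments, chained into 1 closed loop(s), length Σ = 5.931309

segments=8 loops=1 length=5.931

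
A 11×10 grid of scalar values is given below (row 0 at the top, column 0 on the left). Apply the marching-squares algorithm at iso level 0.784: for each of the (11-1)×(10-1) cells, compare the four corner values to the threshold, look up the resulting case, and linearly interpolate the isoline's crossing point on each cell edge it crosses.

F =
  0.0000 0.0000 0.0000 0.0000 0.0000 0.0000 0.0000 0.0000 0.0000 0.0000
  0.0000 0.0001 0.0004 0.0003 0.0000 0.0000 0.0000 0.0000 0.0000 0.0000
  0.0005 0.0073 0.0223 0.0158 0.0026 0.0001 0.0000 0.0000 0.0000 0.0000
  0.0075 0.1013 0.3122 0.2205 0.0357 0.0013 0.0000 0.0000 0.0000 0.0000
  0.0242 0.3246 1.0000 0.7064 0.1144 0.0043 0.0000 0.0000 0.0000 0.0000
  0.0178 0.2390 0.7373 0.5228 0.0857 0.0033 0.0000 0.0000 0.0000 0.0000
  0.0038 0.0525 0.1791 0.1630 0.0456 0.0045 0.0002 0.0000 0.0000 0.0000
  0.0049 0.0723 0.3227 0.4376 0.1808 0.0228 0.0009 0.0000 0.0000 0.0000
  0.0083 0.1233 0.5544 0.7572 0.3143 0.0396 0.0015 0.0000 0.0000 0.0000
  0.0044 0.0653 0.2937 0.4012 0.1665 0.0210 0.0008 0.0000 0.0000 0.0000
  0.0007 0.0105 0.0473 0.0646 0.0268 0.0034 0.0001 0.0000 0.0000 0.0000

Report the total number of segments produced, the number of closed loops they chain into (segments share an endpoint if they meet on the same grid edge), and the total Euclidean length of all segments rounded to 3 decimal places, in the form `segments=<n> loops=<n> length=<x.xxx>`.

cell (3,1): code 0100 → (3.686,2.000)–(4.000,1.680)
cell (3,2): code 1000 → (4.000,2.736)–(3.686,2.000)
cell (4,1): code 0010 → (4.000,1.680)–(4.822,2.000)
cell (4,2): code 0001 → (4.822,2.000)–(4.000,2.736)
total: 4 segments, chained into 1 closed loop(s), length Σ = 3.233696

segments=4 loops=1 length=3.234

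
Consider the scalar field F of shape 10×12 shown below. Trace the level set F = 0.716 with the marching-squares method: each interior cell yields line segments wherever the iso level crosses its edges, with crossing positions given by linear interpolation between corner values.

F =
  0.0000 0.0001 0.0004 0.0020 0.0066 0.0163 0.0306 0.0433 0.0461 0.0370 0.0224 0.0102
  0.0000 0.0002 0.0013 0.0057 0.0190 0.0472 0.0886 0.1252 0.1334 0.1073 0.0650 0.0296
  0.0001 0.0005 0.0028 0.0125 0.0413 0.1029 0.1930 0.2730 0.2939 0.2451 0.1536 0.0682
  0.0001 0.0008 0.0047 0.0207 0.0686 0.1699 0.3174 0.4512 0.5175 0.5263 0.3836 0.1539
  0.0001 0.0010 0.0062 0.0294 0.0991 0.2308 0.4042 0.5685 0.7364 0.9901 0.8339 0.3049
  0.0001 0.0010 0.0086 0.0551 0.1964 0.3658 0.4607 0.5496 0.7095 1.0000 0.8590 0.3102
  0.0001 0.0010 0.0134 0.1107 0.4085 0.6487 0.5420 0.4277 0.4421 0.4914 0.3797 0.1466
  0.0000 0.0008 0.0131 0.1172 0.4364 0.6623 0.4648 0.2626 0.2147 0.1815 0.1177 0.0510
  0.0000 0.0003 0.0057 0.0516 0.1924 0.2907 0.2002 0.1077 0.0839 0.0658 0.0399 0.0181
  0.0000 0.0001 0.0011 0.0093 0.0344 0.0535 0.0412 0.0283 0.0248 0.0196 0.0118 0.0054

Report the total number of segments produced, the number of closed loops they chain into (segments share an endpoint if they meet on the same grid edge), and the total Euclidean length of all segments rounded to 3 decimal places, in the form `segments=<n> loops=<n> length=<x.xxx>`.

cell (3,7): code 0100 → (3.907,8.000)–(4.000,7.878)
cell (3,8): code 1100 → (3.409,9.000)–(3.907,8.000)
cell (3,9): code 1100 → (3.738,10.000)–(3.409,9.000)
cell (3,10): code 1000 → (4.000,10.223)–(3.738,10.000)
cell (4,7): code 0010 → (4.000,7.878)–(4.758,8.000)
cell (4,8): code 0111 → (4.758,8.000)–(5.000,8.022)
cell (4,10): code 1001 → (5.000,10.261)–(4.000,10.223)
cell (5,8): code 0010 → (5.000,8.022)–(5.558,9.000)
cell (5,9): code 0011 → (5.558,9.000)–(5.298,10.000)
cell (5,10): code 0001 → (5.298,10.000)–(5.000,10.261)
total: 10 segments, chained into 1 closed loop(s), length Σ = 7.233444

segments=10 loops=1 length=7.233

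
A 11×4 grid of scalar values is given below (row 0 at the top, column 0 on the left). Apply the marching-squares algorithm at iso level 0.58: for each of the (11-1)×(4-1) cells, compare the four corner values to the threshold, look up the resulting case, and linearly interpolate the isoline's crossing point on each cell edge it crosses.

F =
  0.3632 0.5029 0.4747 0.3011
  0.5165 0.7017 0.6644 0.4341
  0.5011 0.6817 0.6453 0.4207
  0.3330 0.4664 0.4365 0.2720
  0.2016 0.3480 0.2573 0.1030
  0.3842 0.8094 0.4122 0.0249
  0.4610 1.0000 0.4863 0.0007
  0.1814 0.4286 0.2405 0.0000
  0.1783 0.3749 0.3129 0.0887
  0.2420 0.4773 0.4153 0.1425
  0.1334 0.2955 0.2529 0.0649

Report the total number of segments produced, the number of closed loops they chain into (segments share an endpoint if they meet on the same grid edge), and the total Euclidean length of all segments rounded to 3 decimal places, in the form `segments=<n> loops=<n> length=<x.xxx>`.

cell (0,0): code 0100 → (0.388,1.000)–(1.000,0.343)
cell (0,1): code 1100 → (0.555,2.000)–(0.388,1.000)
cell (0,2): code 1000 → (1.000,2.366)–(0.555,2.000)
cell (1,0): code 0110 → (1.000,0.343)–(2.000,0.437)
cell (1,2): code 1001 → (2.000,2.291)–(1.000,2.366)
cell (2,0): code 0010 → (2.000,0.437)–(2.472,1.000)
cell (2,1): code 0011 → (2.472,1.000)–(2.313,2.000)
cell (2,2): code 0001 → (2.313,2.000)–(2.000,2.291)
cell (4,0): code 0100 → (4.503,1.000)–(5.000,0.460)
cell (4,1): code 1000 → (5.000,1.578)–(4.503,1.000)
cell (5,0): code 0110 → (5.000,0.460)–(6.000,0.221)
cell (5,1): code 1001 → (6.000,1.818)–(5.000,1.578)
cell (6,0): code 0010 → (6.000,0.221)–(6.735,1.000)
cell (6,1): code 0001 → (6.735,1.000)–(6.000,1.818)
total: 14 segments, chained into 2 closed loop(s), length Σ = 12.393443

segments=14 loops=2 length=12.393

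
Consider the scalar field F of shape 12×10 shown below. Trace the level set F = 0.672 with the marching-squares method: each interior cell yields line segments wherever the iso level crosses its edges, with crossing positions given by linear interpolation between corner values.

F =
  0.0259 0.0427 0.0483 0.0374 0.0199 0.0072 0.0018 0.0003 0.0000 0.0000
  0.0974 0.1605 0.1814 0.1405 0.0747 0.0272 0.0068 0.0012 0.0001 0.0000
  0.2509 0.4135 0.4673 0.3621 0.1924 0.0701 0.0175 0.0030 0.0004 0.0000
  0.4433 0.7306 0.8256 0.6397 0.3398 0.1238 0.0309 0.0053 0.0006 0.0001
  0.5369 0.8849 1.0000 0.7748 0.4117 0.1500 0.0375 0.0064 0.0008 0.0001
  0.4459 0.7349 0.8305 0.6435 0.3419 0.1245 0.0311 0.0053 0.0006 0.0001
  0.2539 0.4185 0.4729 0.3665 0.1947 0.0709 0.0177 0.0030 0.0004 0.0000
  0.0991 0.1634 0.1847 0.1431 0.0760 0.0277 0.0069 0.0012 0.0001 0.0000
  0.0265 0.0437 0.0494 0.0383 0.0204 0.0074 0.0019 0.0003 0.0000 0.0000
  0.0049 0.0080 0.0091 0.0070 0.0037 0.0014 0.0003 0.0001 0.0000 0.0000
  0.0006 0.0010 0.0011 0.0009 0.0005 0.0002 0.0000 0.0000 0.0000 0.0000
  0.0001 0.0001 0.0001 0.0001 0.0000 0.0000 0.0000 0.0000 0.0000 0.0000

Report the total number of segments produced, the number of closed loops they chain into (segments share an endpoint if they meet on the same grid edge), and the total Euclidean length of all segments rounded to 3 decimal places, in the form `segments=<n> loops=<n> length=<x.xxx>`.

cell (2,0): code 0100 → (2.815,1.000)–(3.000,0.796)
cell (2,1): code 1100 → (2.571,2.000)–(2.815,1.000)
cell (2,2): code 1000 → (3.000,2.826)–(2.571,2.000)
cell (3,0): code 0110 → (3.000,0.796)–(4.000,0.388)
cell (3,2): code 1101 → (3.239,3.000)–(3.000,2.826)
cell (3,3): code 1000 → (4.000,3.283)–(3.239,3.000)
cell (4,0): code 0110 → (4.000,0.388)–(5.000,0.782)
cell (4,2): code 1011 → (5.000,2.848)–(4.783,3.000)
cell (4,3): code 0001 → (4.783,3.000)–(4.000,3.283)
cell (5,0): code 0010 → (5.000,0.782)–(5.199,1.000)
cell (5,1): code 0011 → (5.199,1.000)–(5.443,2.000)
cell (5,2): code 0001 → (5.443,2.000)–(5.000,2.848)
total: 12 segments, chained into 1 closed loop(s), length Σ = 8.876127

segments=12 loops=1 length=8.876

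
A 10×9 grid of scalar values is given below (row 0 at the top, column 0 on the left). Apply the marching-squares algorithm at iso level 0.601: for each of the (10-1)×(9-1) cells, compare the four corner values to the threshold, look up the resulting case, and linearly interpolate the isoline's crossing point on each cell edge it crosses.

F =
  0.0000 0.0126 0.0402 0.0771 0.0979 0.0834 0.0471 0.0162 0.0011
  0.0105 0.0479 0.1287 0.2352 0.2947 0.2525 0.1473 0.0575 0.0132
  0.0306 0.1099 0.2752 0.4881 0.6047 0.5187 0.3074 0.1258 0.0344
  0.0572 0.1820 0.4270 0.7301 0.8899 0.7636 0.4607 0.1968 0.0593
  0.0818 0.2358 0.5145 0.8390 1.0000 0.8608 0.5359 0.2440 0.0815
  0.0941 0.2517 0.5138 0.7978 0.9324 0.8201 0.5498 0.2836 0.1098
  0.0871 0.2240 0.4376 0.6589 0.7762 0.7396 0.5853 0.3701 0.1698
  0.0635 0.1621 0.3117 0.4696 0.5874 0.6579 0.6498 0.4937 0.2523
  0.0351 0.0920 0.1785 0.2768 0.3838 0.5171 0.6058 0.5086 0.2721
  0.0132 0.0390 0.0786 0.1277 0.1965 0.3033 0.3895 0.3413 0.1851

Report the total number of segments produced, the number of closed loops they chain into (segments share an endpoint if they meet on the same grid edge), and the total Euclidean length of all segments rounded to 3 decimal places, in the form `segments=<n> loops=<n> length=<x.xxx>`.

cell (1,3): code 0100 → (1.988,4.000)–(2.000,3.968)
cell (1,4): code 1000 → (2.000,4.043)–(1.988,4.000)
cell (2,2): code 0100 → (2.467,3.000)–(3.000,2.574)
cell (2,3): code 1110 → (2.000,3.968)–(2.467,3.000)
cell (2,4): code 1101 → (2.336,5.000)–(2.000,4.043)
cell (2,5): code 1000 → (3.000,5.537)–(2.336,5.000)
cell (3,2): code 0110 → (3.000,2.574)–(4.000,2.267)
cell (3,5): code 1001 → (4.000,5.800)–(3.000,5.537)
cell (4,2): code 0110 → (4.000,2.267)–(5.000,2.307)
cell (4,5): code 1001 → (5.000,5.811)–(4.000,5.800)
cell (5,2): code 0110 → (5.000,2.307)–(6.000,2.738)
cell (5,5): code 1001 → (6.000,5.898)–(5.000,5.811)
cell (6,2): code 0010 → (6.000,2.738)–(6.306,3.000)
cell (6,3): code 0011 → (6.306,3.000)–(6.928,4.000)
cell (6,4): code 0111 → (6.928,4.000)–(7.000,4.193)
cell (6,5): code 1101 → (6.243,6.000)–(6.000,5.898)
cell (6,6): code 1000 → (7.000,6.313)–(6.243,6.000)
cell (7,4): code 0010 → (7.000,4.193)–(7.404,5.000)
cell (7,5): code 0111 → (7.404,5.000)–(8.000,5.946)
cell (7,6): code 1001 → (8.000,6.049)–(7.000,6.313)
cell (8,5): code 0010 → (8.000,5.946)–(8.022,6.000)
cell (8,6): code 0001 → (8.022,6.000)–(8.000,6.049)
total: 22 segments, chained into 1 closed loop(s), length Σ = 15.913840

segments=22 loops=1 length=15.914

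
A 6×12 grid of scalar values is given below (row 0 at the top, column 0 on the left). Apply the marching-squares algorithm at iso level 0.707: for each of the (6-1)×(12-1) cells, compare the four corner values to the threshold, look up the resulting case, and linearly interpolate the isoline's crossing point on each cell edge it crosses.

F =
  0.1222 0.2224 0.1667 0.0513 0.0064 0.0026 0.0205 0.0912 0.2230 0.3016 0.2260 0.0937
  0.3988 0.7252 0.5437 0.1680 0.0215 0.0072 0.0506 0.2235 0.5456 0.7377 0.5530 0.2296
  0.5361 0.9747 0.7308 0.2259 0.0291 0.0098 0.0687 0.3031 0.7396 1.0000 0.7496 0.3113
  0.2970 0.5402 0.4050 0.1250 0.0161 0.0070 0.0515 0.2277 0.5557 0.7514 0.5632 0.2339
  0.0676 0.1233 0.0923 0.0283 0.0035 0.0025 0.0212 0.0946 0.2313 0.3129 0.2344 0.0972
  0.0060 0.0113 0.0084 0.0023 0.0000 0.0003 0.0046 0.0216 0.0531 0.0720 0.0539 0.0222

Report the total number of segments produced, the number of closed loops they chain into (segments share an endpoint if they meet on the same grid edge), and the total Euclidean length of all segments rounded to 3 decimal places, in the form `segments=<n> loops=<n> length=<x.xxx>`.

segments=20 loops=2 length=11.061

cell (0,0): code 0100 → (0.964,1.000)–(1.000,0.944)
cell (0,1): code 1000 → (1.000,1.100)–(0.964,1.000)
cell (0,8): code 0100 → (0.930,9.000)–(1.000,8.840)
cell (0,9): code 1000 → (1.000,9.166)–(0.930,9.000)
cell (1,0): code 0110 → (1.000,0.944)–(2.000,0.390)
cell (1,1): code 1101 → (1.873,2.000)–(1.000,1.100)
cell (1,2): code 1000 → (2.000,2.047)–(1.873,2.000)
cell (1,7): code 0100 → (1.832,8.000)–(2.000,7.925)
cell (1,8): code 1110 → (1.000,8.840)–(1.832,8.000)
cell (1,9): code 1101 → (1.783,10.000)–(1.000,9.166)
cell (1,10): code 1000 → (2.000,10.097)–(1.783,10.000)
cell (2,0): code 0010 → (2.000,0.390)–(2.616,1.000)
cell (2,1): code 0011 → (2.616,1.000)–(2.073,2.000)
cell (2,2): code 0001 → (2.073,2.000)–(2.000,2.047)
cell (2,7): code 0010 → (2.000,7.925)–(2.177,8.000)
cell (2,8): code 0111 → (2.177,8.000)–(3.000,8.773)
cell (2,9): code 1011 → (3.000,9.236)–(2.229,10.000)
cell (2,10): code 0001 → (2.229,10.000)–(2.000,10.097)
cell (3,8): code 0010 → (3.000,8.773)–(3.101,9.000)
cell (3,9): code 0001 → (3.101,9.000)–(3.000,9.236)
total: 20 segments, chained into 2 closed loop(s), length Σ = 11.061478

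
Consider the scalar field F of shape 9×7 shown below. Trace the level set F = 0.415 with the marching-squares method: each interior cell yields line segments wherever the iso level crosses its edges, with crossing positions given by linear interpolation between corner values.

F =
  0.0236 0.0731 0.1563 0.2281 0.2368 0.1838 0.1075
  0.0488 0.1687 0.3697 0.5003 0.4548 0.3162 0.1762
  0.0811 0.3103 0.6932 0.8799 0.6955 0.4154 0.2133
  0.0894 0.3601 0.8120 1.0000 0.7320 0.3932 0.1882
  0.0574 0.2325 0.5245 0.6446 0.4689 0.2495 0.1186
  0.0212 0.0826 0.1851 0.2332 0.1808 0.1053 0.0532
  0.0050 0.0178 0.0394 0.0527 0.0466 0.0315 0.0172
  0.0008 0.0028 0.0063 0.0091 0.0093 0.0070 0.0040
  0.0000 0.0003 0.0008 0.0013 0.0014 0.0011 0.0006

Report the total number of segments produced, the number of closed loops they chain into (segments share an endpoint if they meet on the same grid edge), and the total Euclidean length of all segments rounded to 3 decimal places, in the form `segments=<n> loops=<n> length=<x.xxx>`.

segments=16 loops=1 length=12.048

cell (0,2): code 0100 → (0.687,3.000)–(1.000,2.347)
cell (0,3): code 1100 → (0.817,4.000)–(0.687,3.000)
cell (0,4): code 1000 → (1.000,4.287)–(0.817,4.000)
cell (1,1): code 0100 → (1.140,2.000)–(2.000,1.273)
cell (1,2): code 1110 → (1.000,2.347)–(1.140,2.000)
cell (1,4): code 1101 → (1.996,5.000)–(1.000,4.287)
cell (1,5): code 1000 → (2.000,5.002)–(1.996,5.000)
cell (2,1): code 0110 → (2.000,1.273)–(3.000,1.121)
cell (2,4): code 1011 → (3.000,4.936)–(2.018,5.000)
cell (2,5): code 0001 → (2.018,5.000)–(2.000,5.002)
cell (3,1): code 0110 → (3.000,1.121)–(4.000,1.625)
cell (3,4): code 1001 → (4.000,4.246)–(3.000,4.936)
cell (4,1): code 0010 → (4.000,1.625)–(4.323,2.000)
cell (4,2): code 0011 → (4.323,2.000)–(4.558,3.000)
cell (4,3): code 0011 → (4.558,3.000)–(4.187,4.000)
cell (4,4): code 0001 → (4.187,4.000)–(4.000,4.246)
total: 16 segments, chained into 1 closed loop(s), length Σ = 12.048045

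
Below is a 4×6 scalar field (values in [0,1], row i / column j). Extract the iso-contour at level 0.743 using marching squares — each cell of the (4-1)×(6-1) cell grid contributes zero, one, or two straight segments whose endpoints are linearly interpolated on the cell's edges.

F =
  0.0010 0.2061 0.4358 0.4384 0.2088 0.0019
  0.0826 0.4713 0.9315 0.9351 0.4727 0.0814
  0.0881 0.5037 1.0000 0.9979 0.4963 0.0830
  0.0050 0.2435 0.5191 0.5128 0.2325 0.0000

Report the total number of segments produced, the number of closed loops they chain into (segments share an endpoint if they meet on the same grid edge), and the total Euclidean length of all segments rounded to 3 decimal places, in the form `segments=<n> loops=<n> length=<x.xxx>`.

cell (0,1): code 0100 → (0.620,2.000)–(1.000,1.590)
cell (0,2): code 1100 → (0.613,3.000)–(0.620,2.000)
cell (0,3): code 1000 → (1.000,3.415)–(0.613,3.000)
cell (1,1): code 0110 → (1.000,1.590)–(2.000,1.482)
cell (1,3): code 1001 → (2.000,3.508)–(1.000,3.415)
cell (2,1): code 0010 → (2.000,1.482)–(2.534,2.000)
cell (2,2): code 0011 → (2.534,2.000)–(2.525,3.000)
cell (2,3): code 0001 → (2.525,3.000)–(2.000,3.508)
total: 8 segments, chained into 1 closed loop(s), length Σ = 6.611835

segments=8 loops=1 length=6.612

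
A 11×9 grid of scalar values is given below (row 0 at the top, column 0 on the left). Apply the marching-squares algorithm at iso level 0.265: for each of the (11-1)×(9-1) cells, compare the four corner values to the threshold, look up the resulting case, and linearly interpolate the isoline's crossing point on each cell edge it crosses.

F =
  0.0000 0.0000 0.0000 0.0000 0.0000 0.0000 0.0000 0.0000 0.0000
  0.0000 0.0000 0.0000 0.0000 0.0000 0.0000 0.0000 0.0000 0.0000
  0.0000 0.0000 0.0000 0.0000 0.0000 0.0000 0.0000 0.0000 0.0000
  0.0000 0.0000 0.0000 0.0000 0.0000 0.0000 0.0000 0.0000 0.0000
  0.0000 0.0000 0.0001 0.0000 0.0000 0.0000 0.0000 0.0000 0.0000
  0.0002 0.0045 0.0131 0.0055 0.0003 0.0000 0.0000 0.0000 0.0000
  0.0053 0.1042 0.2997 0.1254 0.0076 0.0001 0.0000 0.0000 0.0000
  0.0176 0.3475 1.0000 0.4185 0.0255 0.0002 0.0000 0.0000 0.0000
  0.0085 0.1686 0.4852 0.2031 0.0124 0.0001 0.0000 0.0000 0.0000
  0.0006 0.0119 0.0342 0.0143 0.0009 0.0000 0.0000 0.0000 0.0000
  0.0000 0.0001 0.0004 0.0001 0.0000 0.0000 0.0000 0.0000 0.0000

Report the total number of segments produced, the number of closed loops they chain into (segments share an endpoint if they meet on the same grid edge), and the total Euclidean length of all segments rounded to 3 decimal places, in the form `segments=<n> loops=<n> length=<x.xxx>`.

segments=12 loops=1 length=7.598

cell (5,1): code 0100 → (5.879,2.000)–(6.000,1.823)
cell (5,2): code 1000 → (6.000,2.199)–(5.879,2.000)
cell (6,0): code 0100 → (6.661,1.000)–(7.000,0.750)
cell (6,1): code 1110 → (6.000,1.823)–(6.661,1.000)
cell (6,2): code 1101 → (6.476,3.000)–(6.000,2.199)
cell (6,3): code 1000 → (7.000,3.391)–(6.476,3.000)
cell (7,0): code 0010 → (7.000,0.750)–(7.461,1.000)
cell (7,1): code 0111 → (7.461,1.000)–(8.000,1.304)
cell (7,2): code 1011 → (8.000,2.781)–(7.713,3.000)
cell (7,3): code 0001 → (7.713,3.000)–(7.000,3.391)
cell (8,1): code 0010 → (8.000,1.304)–(8.488,2.000)
cell (8,2): code 0001 → (8.488,2.000)–(8.000,2.781)
total: 12 segments, chained into 1 closed loop(s), length Σ = 7.597704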